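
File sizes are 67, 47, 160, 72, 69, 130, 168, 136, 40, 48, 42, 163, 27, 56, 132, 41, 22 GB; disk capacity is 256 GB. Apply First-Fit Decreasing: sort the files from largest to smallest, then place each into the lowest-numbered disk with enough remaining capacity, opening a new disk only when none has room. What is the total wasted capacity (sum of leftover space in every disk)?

Sorted descending: 168, 163, 160, 136, 132, 130, 72, 69, 67, 56, 48, 47, 42, 41, 40, 27, 22.
disk 1: place 168 GB, 88 GB left
disk 2: place 163 GB, 93 GB left
disk 3: place 160 GB, 96 GB left
disk 4: place 136 GB, 120 GB left
disk 5: place 132 GB, 124 GB left
disk 6: place 130 GB, 126 GB left
disk 1: place 72 GB, 16 GB left
disk 2: place 69 GB, 24 GB left
disk 3: place 67 GB, 29 GB left
disk 4: place 56 GB, 64 GB left
disk 4: place 48 GB, 16 GB left
disk 5: place 47 GB, 77 GB left
disk 5: place 42 GB, 35 GB left
disk 6: place 41 GB, 85 GB left
disk 6: place 40 GB, 45 GB left
disk 3: place 27 GB, 2 GB left
disk 2: place 22 GB, 2 GB left
6 disks × 256 GB = 1536 GB; used 1420 GB; unused 116 GB.

116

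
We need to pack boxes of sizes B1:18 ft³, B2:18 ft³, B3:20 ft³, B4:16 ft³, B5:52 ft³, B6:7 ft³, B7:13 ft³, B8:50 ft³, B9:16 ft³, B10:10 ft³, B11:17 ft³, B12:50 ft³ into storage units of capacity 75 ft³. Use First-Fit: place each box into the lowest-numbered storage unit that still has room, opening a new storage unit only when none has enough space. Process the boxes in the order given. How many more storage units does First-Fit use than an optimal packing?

First-Fit: [18,18,20,16] [52,7,13] [50,16] [10,17] [50] → 5 storage units.
Total size 287 ft³; any packing needs at least ⌈287/75⌉ = 4 storage units.
An optimal packing achieves that bound: [52,20] [50,18,7] [50,18] [17,16,16,13,10] → 4 storage units.
Excess: 5 − 4 = 1.

1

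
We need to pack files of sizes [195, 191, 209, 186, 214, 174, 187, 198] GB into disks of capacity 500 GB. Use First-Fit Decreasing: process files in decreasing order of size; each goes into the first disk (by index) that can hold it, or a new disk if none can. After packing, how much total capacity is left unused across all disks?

446

Sorted descending: 214, 209, 198, 195, 191, 187, 186, 174.
214 GB → disk 1 (remaining 286 GB)
209 GB → disk 1 (remaining 77 GB)
198 GB → disk 2 (remaining 302 GB)
195 GB → disk 2 (remaining 107 GB)
191 GB → disk 3 (remaining 309 GB)
187 GB → disk 3 (remaining 122 GB)
186 GB → disk 4 (remaining 314 GB)
174 GB → disk 4 (remaining 140 GB)
4 disks × 500 GB = 2000 GB; used 1554 GB; unused 446 GB.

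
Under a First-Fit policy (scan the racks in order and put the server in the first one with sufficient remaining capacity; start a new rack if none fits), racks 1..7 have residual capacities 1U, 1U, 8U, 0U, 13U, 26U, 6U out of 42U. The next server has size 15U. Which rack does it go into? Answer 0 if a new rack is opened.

6

Racks with room: rack 6 (26U).
The first with room is rack 6.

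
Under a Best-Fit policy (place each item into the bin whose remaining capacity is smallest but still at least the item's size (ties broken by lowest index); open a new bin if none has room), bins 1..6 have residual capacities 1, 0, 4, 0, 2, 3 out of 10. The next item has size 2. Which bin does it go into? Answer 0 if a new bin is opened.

Bins with room: bin 3 (4), bin 5 (2), bin 6 (3).
Tightest fit is bin 5 with 2 free.

5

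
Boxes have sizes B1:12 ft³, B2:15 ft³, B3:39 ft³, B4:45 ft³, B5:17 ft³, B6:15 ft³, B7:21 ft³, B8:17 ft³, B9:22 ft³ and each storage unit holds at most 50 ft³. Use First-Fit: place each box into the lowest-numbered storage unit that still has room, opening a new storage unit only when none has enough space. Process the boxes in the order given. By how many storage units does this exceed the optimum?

0

First-Fit: [12,15,17] [39] [45] [15,21] [17,22] → 5 storage units.
Total size 203 ft³; any packing needs at least ⌈203/50⌉ = 5 storage units.
So 5 is already optimal.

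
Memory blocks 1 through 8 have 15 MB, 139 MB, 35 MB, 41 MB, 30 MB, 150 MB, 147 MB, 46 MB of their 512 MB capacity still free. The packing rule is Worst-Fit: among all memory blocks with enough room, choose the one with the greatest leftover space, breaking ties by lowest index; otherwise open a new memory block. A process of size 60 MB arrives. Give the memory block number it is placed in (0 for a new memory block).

6

Memory blocks with room: memory block 2 (139 MB), memory block 6 (150 MB), memory block 7 (147 MB).
Most room is memory block 6 with 150 MB free.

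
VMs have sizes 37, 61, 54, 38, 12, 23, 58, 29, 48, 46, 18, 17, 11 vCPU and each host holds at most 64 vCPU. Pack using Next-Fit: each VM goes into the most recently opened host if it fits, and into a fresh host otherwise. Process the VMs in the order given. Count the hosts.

10

host 1: place 37 vCPU, 27 vCPU left
host 2: place 61 vCPU, 3 vCPU left
host 3: place 54 vCPU, 10 vCPU left
host 4: place 38 vCPU, 26 vCPU left
host 4: place 12 vCPU, 14 vCPU left
host 5: place 23 vCPU, 41 vCPU left
host 6: place 58 vCPU, 6 vCPU left
host 7: place 29 vCPU, 35 vCPU left
host 8: place 48 vCPU, 16 vCPU left
host 9: place 46 vCPU, 18 vCPU left
host 9: place 18 vCPU, 0 vCPU left
host 10: place 17 vCPU, 47 vCPU left
host 10: place 11 vCPU, 36 vCPU left
Final hosts: [37] [61] [54] [38,12] [23] [58] [29] [48] [46,18] [17,11].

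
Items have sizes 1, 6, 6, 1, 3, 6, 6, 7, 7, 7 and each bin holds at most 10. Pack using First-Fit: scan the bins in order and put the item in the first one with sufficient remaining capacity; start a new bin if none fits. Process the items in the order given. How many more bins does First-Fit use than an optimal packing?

First-Fit: [1,6,1] [6,3] [6] [6] [7] [7] [7] → 7 bins.
7 items exceed 5 (half the capacity), and no two of those can share a bin, so at least 7 bins are needed.
So 7 is already optimal.

0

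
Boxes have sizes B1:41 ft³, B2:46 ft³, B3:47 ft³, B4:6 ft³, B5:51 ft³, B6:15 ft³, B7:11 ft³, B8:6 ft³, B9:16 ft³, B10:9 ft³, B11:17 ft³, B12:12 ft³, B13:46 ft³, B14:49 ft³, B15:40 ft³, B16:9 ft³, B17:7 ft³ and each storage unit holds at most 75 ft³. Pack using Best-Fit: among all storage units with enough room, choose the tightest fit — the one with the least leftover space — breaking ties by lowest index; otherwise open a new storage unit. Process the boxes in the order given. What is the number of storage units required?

7

Put B1 (41 ft³) in storage unit 1; 34 ft³ remain.
Put B2 (46 ft³) in storage unit 2; 29 ft³ remain.
Put B3 (47 ft³) in storage unit 3; 28 ft³ remain.
Put B4 (6 ft³) in storage unit 3; 22 ft³ remain.
Put B5 (51 ft³) in storage unit 4; 24 ft³ remain.
Put B6 (15 ft³) in storage unit 3; 7 ft³ remain.
Put B7 (11 ft³) in storage unit 4; 13 ft³ remain.
Put B8 (6 ft³) in storage unit 3; 1 ft³ remain.
Put B9 (16 ft³) in storage unit 2; 13 ft³ remain.
Put B10 (9 ft³) in storage unit 2; 4 ft³ remain.
Put B11 (17 ft³) in storage unit 1; 17 ft³ remain.
Put B12 (12 ft³) in storage unit 4; 1 ft³ remain.
Put B13 (46 ft³) in storage unit 5; 29 ft³ remain.
Put B14 (49 ft³) in storage unit 6; 26 ft³ remain.
Put B15 (40 ft³) in storage unit 7; 35 ft³ remain.
Put B16 (9 ft³) in storage unit 1; 8 ft³ remain.
Put B17 (7 ft³) in storage unit 1; 1 ft³ remain.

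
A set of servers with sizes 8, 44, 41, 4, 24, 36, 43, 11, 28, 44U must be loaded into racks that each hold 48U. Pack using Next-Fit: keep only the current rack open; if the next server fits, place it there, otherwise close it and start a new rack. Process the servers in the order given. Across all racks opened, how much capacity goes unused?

101

8U → rack 1 (remaining 40U)
44U → rack 2 (remaining 4U)
41U → rack 3 (remaining 7U)
4U → rack 3 (remaining 3U)
24U → rack 4 (remaining 24U)
36U → rack 5 (remaining 12U)
43U → rack 6 (remaining 5U)
11U → rack 7 (remaining 37U)
28U → rack 7 (remaining 9U)
44U → rack 8 (remaining 4U)
8 racks × 48U = 384U; used 283U; unused 101U.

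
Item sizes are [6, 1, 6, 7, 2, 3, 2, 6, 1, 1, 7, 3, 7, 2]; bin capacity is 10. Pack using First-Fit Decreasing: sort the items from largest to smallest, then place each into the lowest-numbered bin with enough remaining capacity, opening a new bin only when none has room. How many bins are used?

Sorted descending: 7, 7, 7, 6, 6, 6, 3, 3, 2, 2, 2, 1, 1, 1.
bin 1: place 7, 3 left
bin 2: place 7, 3 left
bin 3: place 7, 3 left
bin 4: place 6, 4 left
bin 5: place 6, 4 left
bin 6: place 6, 4 left
bin 1: place 3, 0 left
bin 2: place 3, 0 left
bin 3: place 2, 1 left
bin 4: place 2, 2 left
bin 4: place 2, 0 left
bin 3: place 1, 0 left
bin 5: place 1, 3 left
bin 5: place 1, 2 left

6 bins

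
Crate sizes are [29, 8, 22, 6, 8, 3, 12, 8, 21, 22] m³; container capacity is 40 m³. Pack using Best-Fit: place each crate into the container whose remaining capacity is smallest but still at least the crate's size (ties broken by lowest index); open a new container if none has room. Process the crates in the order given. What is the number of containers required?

5

Put 29 m³ in container 1; 11 m³ remain.
Put 8 m³ in container 1; 3 m³ remain.
Put 22 m³ in container 2; 18 m³ remain.
Put 6 m³ in container 2; 12 m³ remain.
Put 8 m³ in container 2; 4 m³ remain.
Put 3 m³ in container 1; 0 m³ remain.
Put 12 m³ in container 3; 28 m³ remain.
Put 8 m³ in container 3; 20 m³ remain.
Put 21 m³ in container 4; 19 m³ remain.
Put 22 m³ in container 5; 18 m³ remain.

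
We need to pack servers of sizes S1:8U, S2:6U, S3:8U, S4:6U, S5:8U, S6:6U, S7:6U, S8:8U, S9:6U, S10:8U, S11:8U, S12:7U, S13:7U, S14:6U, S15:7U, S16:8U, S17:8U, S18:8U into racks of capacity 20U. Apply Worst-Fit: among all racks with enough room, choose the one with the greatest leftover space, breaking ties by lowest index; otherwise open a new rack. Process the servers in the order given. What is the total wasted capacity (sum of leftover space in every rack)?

rack 1: place S1 (8U), 12U left
rack 1: place S2 (6U), 6U left
rack 2: place S3 (8U), 12U left
rack 2: place S4 (6U), 6U left
rack 3: place S5 (8U), 12U left
rack 3: place S6 (6U), 6U left
rack 1: place S7 (6U), 0U left
rack 4: place S8 (8U), 12U left
rack 4: place S9 (6U), 6U left
rack 5: place S10 (8U), 12U left
rack 5: place S11 (8U), 4U left
rack 6: place S12 (7U), 13U left
rack 6: place S13 (7U), 6U left
rack 2: place S14 (6U), 0U left
rack 7: place S15 (7U), 13U left
rack 7: place S16 (8U), 5U left
rack 8: place S17 (8U), 12U left
rack 8: place S18 (8U), 4U left
8 racks × 20U = 160U; used 129U; unused 31U.

31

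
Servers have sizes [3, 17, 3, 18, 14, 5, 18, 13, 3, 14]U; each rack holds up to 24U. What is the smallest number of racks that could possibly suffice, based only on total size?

5

Total size = 3 + 17 + 3 + 18 + 14 + 5 + 18 + 13 + 3 + 14 = 108U.
⌈108 / 24⌉ = 5.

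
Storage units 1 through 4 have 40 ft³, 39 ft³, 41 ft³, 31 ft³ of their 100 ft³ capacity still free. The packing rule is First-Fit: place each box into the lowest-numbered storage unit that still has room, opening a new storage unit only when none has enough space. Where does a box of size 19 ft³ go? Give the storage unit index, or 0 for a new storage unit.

Storage units with room: storage unit 1 (40 ft³), storage unit 2 (39 ft³), storage unit 3 (41 ft³), storage unit 4 (31 ft³).
The first with room is storage unit 1.

1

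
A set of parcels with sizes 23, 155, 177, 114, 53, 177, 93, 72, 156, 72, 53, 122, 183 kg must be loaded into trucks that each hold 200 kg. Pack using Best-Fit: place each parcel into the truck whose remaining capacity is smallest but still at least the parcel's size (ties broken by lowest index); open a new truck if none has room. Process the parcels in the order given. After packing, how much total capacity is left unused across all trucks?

23 kg → truck 1 (remaining 177 kg)
155 kg → truck 1 (remaining 22 kg)
177 kg → truck 2 (remaining 23 kg)
114 kg → truck 3 (remaining 86 kg)
53 kg → truck 3 (remaining 33 kg)
177 kg → truck 4 (remaining 23 kg)
93 kg → truck 5 (remaining 107 kg)
72 kg → truck 5 (remaining 35 kg)
156 kg → truck 6 (remaining 44 kg)
72 kg → truck 7 (remaining 128 kg)
53 kg → truck 7 (remaining 75 kg)
122 kg → truck 8 (remaining 78 kg)
183 kg → truck 9 (remaining 17 kg)
9 trucks × 200 kg = 1800 kg; used 1450 kg; unused 350 kg.

350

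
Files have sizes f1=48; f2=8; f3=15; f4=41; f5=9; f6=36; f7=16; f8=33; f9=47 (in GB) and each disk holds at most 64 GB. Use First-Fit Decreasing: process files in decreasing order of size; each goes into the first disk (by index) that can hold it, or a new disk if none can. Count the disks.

5

Sorted descending: 48, 47, 41, 36, 33, 16, 15, 9, 8.
disk 1: place 48 GB, 16 GB left
disk 2: place 47 GB, 17 GB left
disk 3: place 41 GB, 23 GB left
disk 4: place 36 GB, 28 GB left
disk 5: place 33 GB, 31 GB left
disk 1: place 16 GB, 0 GB left
disk 2: place 15 GB, 2 GB left
disk 3: place 9 GB, 14 GB left
disk 3: place 8 GB, 6 GB left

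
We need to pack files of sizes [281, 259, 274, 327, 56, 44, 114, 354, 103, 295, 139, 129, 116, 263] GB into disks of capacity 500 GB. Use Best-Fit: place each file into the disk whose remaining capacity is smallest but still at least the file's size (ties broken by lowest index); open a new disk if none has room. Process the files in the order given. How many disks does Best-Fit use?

7 disks

Put 281 GB in disk 1; 219 GB remain.
Put 259 GB in disk 2; 241 GB remain.
Put 274 GB in disk 3; 226 GB remain.
Put 327 GB in disk 4; 173 GB remain.
Put 56 GB in disk 4; 117 GB remain.
Put 44 GB in disk 4; 73 GB remain.
Put 114 GB in disk 1; 105 GB remain.
Put 354 GB in disk 5; 146 GB remain.
Put 103 GB in disk 1; 2 GB remain.
Put 295 GB in disk 6; 205 GB remain.
Put 139 GB in disk 5; 7 GB remain.
Put 129 GB in disk 6; 76 GB remain.
Put 116 GB in disk 3; 110 GB remain.
Put 263 GB in disk 7; 237 GB remain.
Final disks: [281,114,103] [259] [274,116] [327,56,44] [354,139] [295,129] [263].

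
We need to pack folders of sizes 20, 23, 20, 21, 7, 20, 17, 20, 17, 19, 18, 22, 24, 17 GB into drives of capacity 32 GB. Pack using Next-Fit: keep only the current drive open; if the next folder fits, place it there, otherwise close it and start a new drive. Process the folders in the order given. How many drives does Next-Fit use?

Put 20 GB in drive 1; 12 GB remain.
Put 23 GB in drive 2; 9 GB remain.
Put 20 GB in drive 3; 12 GB remain.
Put 21 GB in drive 4; 11 GB remain.
Put 7 GB in drive 4; 4 GB remain.
Put 20 GB in drive 5; 12 GB remain.
Put 17 GB in drive 6; 15 GB remain.
Put 20 GB in drive 7; 12 GB remain.
Put 17 GB in drive 8; 15 GB remain.
Put 19 GB in drive 9; 13 GB remain.
Put 18 GB in drive 10; 14 GB remain.
Put 22 GB in drive 11; 10 GB remain.
Put 24 GB in drive 12; 8 GB remain.
Put 17 GB in drive 13; 15 GB remain.

13 drives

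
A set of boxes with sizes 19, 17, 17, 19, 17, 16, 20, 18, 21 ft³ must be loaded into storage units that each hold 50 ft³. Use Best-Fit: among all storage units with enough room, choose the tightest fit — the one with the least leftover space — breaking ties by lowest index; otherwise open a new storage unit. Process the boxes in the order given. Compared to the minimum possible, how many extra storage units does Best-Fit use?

1

Best-Fit: [19,17] [17,19] [17,16] [20,18] [21] → 5 storage units.
Total size 164 ft³; any packing needs at least ⌈164/50⌉ = 4 storage units.
An optimal packing achieves that bound: [21,20] [19,19] [18,17] [17,17,16] → 4 storage units.
Excess: 5 − 4 = 1.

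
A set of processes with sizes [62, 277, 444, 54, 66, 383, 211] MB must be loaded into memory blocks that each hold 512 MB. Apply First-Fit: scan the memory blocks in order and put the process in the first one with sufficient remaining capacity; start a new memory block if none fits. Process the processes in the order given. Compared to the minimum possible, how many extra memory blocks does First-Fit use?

1

First-Fit: [62,277,54,66] [444] [383] [211] → 4 memory blocks.
Total size 1497 MB; any packing needs at least ⌈1497/512⌉ = 3 memory blocks.
An optimal packing achieves that bound: [444,66] [383,62,54] [277,211] → 3 memory blocks.
Excess: 4 − 3 = 1.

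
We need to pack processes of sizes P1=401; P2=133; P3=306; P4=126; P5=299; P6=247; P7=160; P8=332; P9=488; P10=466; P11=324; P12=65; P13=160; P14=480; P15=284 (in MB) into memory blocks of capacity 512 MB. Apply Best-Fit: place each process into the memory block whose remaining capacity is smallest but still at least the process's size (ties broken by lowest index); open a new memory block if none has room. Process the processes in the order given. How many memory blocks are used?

10 memory blocks

Put P1 (401 MB) in memory block 1; 111 MB remain.
Put P2 (133 MB) in memory block 2; 379 MB remain.
Put P3 (306 MB) in memory block 2; 73 MB remain.
Put P4 (126 MB) in memory block 3; 386 MB remain.
Put P5 (299 MB) in memory block 3; 87 MB remain.
Put P6 (247 MB) in memory block 4; 265 MB remain.
Put P7 (160 MB) in memory block 4; 105 MB remain.
Put P8 (332 MB) in memory block 5; 180 MB remain.
Put P9 (488 MB) in memory block 6; 24 MB remain.
Put P10 (466 MB) in memory block 7; 46 MB remain.
Put P11 (324 MB) in memory block 8; 188 MB remain.
Put P12 (65 MB) in memory block 2; 8 MB remain.
Put P13 (160 MB) in memory block 5; 20 MB remain.
Put P14 (480 MB) in memory block 9; 32 MB remain.
Put P15 (284 MB) in memory block 10; 228 MB remain.
Final memory blocks: [401] [133,306,65] [126,299] [247,160] [332,160] [488] [466] [324] [480] [284].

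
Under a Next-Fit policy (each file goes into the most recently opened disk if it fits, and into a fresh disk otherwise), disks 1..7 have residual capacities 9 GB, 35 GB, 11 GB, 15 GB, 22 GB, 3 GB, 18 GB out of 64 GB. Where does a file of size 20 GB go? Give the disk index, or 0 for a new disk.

0

Next-Fit only looks at disk 7, which has 18 GB free.
20 GB does not fit, so a new disk is opened.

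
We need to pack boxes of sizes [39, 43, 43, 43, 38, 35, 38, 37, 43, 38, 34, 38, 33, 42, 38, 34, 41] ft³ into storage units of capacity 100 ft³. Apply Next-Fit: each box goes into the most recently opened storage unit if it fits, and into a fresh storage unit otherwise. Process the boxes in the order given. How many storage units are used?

Put 39 ft³ in storage unit 1; 61 ft³ remain.
Put 43 ft³ in storage unit 1; 18 ft³ remain.
Put 43 ft³ in storage unit 2; 57 ft³ remain.
Put 43 ft³ in storage unit 2; 14 ft³ remain.
Put 38 ft³ in storage unit 3; 62 ft³ remain.
Put 35 ft³ in storage unit 3; 27 ft³ remain.
Put 38 ft³ in storage unit 4; 62 ft³ remain.
Put 37 ft³ in storage unit 4; 25 ft³ remain.
Put 43 ft³ in storage unit 5; 57 ft³ remain.
Put 38 ft³ in storage unit 5; 19 ft³ remain.
Put 34 ft³ in storage unit 6; 66 ft³ remain.
Put 38 ft³ in storage unit 6; 28 ft³ remain.
Put 33 ft³ in storage unit 7; 67 ft³ remain.
Put 42 ft³ in storage unit 7; 25 ft³ remain.
Put 38 ft³ in storage unit 8; 62 ft³ remain.
Put 34 ft³ in storage unit 8; 28 ft³ remain.
Put 41 ft³ in storage unit 9; 59 ft³ remain.
Final storage units: [39,43] [43,43] [38,35] [38,37] [43,38] [34,38] [33,42] [38,34] [41].

9 storage units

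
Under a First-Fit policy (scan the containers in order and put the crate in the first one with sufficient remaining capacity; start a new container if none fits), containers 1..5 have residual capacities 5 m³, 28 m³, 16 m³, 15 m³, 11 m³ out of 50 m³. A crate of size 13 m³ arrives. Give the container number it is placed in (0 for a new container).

Containers with room: container 2 (28 m³), container 3 (16 m³), container 4 (15 m³).
The first with room is container 2.

2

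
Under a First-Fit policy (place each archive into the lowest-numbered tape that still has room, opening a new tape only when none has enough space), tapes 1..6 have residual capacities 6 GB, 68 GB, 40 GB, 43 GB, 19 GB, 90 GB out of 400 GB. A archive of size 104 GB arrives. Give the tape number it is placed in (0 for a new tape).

No tape has ≥ 104 GB free, so a new tape is opened.

0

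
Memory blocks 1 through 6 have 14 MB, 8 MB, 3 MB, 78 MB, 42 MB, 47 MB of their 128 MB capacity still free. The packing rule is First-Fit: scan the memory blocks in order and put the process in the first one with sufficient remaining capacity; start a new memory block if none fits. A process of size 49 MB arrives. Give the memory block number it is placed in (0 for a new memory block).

4

Memory blocks with room: memory block 4 (78 MB).
The first with room is memory block 4.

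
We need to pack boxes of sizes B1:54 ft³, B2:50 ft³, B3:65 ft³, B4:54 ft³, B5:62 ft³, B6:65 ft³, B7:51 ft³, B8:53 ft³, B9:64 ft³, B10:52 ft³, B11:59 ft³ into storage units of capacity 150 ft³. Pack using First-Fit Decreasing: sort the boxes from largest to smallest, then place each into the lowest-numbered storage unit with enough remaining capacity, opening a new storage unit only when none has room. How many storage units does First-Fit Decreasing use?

6

Sorted descending: 65, 65, 64, 62, 59, 54, 54, 53, 52, 51, 50.
65 ft³ → storage unit 1 (remaining 85 ft³)
65 ft³ → storage unit 1 (remaining 20 ft³)
64 ft³ → storage unit 2 (remaining 86 ft³)
62 ft³ → storage unit 2 (remaining 24 ft³)
59 ft³ → storage unit 3 (remaining 91 ft³)
54 ft³ → storage unit 3 (remaining 37 ft³)
54 ft³ → storage unit 4 (remaining 96 ft³)
53 ft³ → storage unit 4 (remaining 43 ft³)
52 ft³ → storage unit 5 (remaining 98 ft³)
51 ft³ → storage unit 5 (remaining 47 ft³)
50 ft³ → storage unit 6 (remaining 100 ft³)
Final storage units: [65,65] [64,62] [59,54] [54,53] [52,51] [50].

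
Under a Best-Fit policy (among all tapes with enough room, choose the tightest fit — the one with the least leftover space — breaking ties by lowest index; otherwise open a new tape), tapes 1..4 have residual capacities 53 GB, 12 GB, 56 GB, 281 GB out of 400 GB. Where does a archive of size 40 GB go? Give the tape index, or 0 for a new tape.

Tapes with room: tape 1 (53 GB), tape 3 (56 GB), tape 4 (281 GB).
Tightest fit is tape 1 with 53 GB free.

1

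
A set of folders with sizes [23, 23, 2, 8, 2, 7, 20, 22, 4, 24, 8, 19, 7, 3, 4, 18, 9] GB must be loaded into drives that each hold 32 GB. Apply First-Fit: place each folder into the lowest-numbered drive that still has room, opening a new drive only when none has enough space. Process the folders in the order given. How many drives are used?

7

23 GB → drive 1 (remaining 9 GB)
23 GB → drive 2 (remaining 9 GB)
2 GB → drive 1 (remaining 7 GB)
8 GB → drive 2 (remaining 1 GB)
2 GB → drive 1 (remaining 5 GB)
7 GB → drive 3 (remaining 25 GB)
20 GB → drive 3 (remaining 5 GB)
22 GB → drive 4 (remaining 10 GB)
4 GB → drive 1 (remaining 1 GB)
24 GB → drive 5 (remaining 8 GB)
8 GB → drive 4 (remaining 2 GB)
19 GB → drive 6 (remaining 13 GB)
7 GB → drive 5 (remaining 1 GB)
3 GB → drive 3 (remaining 2 GB)
4 GB → drive 6 (remaining 9 GB)
18 GB → drive 7 (remaining 14 GB)
9 GB → drive 6 (remaining 0 GB)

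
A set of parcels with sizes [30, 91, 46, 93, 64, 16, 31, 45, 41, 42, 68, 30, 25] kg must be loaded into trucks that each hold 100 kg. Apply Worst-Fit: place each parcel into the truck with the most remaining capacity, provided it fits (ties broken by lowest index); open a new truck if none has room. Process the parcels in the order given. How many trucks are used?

Put 30 kg in truck 1; 70 kg remain.
Put 91 kg in truck 2; 9 kg remain.
Put 46 kg in truck 1; 24 kg remain.
Put 93 kg in truck 3; 7 kg remain.
Put 64 kg in truck 4; 36 kg remain.
Put 16 kg in truck 4; 20 kg remain.
Put 31 kg in truck 5; 69 kg remain.
Put 45 kg in truck 5; 24 kg remain.
Put 41 kg in truck 6; 59 kg remain.
Put 42 kg in truck 6; 17 kg remain.
Put 68 kg in truck 7; 32 kg remain.
Put 30 kg in truck 7; 2 kg remain.
Put 25 kg in truck 8; 75 kg remain.
Final trucks: [30,46] [91] [93] [64,16] [31,45] [41,42] [68,30] [25].

8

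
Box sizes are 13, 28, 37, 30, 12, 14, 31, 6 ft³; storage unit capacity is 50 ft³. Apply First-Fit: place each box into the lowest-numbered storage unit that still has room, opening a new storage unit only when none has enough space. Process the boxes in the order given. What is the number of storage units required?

13 ft³ → storage unit 1 (remaining 37 ft³)
28 ft³ → storage unit 1 (remaining 9 ft³)
37 ft³ → storage unit 2 (remaining 13 ft³)
30 ft³ → storage unit 3 (remaining 20 ft³)
12 ft³ → storage unit 2 (remaining 1 ft³)
14 ft³ → storage unit 3 (remaining 6 ft³)
31 ft³ → storage unit 4 (remaining 19 ft³)
6 ft³ → storage unit 1 (remaining 3 ft³)
Final storage units: [13,28,6] [37,12] [30,14] [31].

4 storage units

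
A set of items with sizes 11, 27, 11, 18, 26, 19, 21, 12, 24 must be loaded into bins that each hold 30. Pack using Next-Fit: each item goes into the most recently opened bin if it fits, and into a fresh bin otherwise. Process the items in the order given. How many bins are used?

8

bin 1: place 11, 19 left
bin 2: place 27, 3 left
bin 3: place 11, 19 left
bin 3: place 18, 1 left
bin 4: place 26, 4 left
bin 5: place 19, 11 left
bin 6: place 21, 9 left
bin 7: place 12, 18 left
bin 8: place 24, 6 left
Final bins: [11] [27] [11,18] [26] [19] [21] [12] [24].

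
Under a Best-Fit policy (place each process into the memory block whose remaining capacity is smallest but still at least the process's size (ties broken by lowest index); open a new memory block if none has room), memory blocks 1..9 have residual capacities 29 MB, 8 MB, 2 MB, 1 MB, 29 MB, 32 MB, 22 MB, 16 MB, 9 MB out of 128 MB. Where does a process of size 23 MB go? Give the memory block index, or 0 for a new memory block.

1

Memory blocks with room: memory block 1 (29 MB), memory block 5 (29 MB), memory block 6 (32 MB).
Tightest fit is memory block 1 with 29 MB free.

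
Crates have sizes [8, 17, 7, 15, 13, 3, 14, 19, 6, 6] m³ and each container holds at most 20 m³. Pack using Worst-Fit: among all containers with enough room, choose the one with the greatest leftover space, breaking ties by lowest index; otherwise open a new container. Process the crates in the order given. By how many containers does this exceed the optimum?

Worst-Fit: [8,7] [17] [15] [13,3] [14,6] [19] [6] → 7 containers.
Total size 108 m³; any packing needs at least ⌈108/20⌉ = 6 containers.
An optimal packing achieves that bound: [19] [17,3] [15] [14,6] [13,7] [8,6] → 6 containers.
Excess: 7 − 6 = 1.

1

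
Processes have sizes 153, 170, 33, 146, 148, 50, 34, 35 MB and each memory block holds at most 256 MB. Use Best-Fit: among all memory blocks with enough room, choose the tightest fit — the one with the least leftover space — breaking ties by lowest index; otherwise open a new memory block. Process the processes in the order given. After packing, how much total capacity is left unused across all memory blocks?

255

memory block 1: place 153 MB, 103 MB left
memory block 2: place 170 MB, 86 MB left
memory block 2: place 33 MB, 53 MB left
memory block 3: place 146 MB, 110 MB left
memory block 4: place 148 MB, 108 MB left
memory block 2: place 50 MB, 3 MB left
memory block 1: place 34 MB, 69 MB left
memory block 1: place 35 MB, 34 MB left
4 memory blocks × 256 MB = 1024 MB; used 769 MB; unused 255 MB.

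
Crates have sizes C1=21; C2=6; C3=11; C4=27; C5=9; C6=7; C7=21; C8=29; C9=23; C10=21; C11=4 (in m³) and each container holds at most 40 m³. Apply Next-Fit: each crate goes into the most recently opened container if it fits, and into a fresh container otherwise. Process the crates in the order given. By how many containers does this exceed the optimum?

Next-Fit: [21,6,11] [27,9] [7,21] [29] [23] [21,4] → 6 containers.
6 crates exceed 20 m³ (half the capacity), and no two of those can share a container, so at least 6 containers are needed.
So 6 is already optimal.

0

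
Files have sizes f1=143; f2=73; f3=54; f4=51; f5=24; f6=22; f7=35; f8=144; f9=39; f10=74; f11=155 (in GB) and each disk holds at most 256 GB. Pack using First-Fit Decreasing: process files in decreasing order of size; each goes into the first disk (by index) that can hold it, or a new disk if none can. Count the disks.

4

Sorted descending: 155, 144, 143, 74, 73, 54, 51, 39, 35, 24, 22.
155 GB → disk 1 (remaining 101 GB)
144 GB → disk 2 (remaining 112 GB)
143 GB → disk 3 (remaining 113 GB)
74 GB → disk 1 (remaining 27 GB)
73 GB → disk 2 (remaining 39 GB)
54 GB → disk 3 (remaining 59 GB)
51 GB → disk 3 (remaining 8 GB)
39 GB → disk 2 (remaining 0 GB)
35 GB → disk 4 (remaining 221 GB)
24 GB → disk 1 (remaining 3 GB)
22 GB → disk 4 (remaining 199 GB)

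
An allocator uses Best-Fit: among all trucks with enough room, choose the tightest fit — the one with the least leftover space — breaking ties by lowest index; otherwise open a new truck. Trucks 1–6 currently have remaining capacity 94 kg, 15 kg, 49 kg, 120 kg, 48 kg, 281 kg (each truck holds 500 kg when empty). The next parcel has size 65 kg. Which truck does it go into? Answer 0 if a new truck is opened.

Trucks with room: truck 1 (94 kg), truck 4 (120 kg), truck 6 (281 kg).
Tightest fit is truck 1 with 94 kg free.

1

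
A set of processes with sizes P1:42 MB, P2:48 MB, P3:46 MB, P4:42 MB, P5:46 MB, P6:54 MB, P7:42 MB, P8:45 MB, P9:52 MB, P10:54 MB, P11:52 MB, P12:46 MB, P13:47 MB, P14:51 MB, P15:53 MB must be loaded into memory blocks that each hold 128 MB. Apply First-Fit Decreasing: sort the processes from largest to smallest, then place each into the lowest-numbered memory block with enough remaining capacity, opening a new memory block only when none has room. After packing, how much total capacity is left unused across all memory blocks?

176

Sorted descending: 54, 54, 53, 52, 52, 51, 48, 47, 46, 46, 46, 45, 42, 42, 42.
Put 54 MB in memory block 1; 74 MB remain.
Put 54 MB in memory block 1; 20 MB remain.
Put 53 MB in memory block 2; 75 MB remain.
Put 52 MB in memory block 2; 23 MB remain.
Put 52 MB in memory block 3; 76 MB remain.
Put 51 MB in memory block 3; 25 MB remain.
Put 48 MB in memory block 4; 80 MB remain.
Put 47 MB in memory block 4; 33 MB remain.
Put 46 MB in memory block 5; 82 MB remain.
Put 46 MB in memory block 5; 36 MB remain.
Put 46 MB in memory block 6; 82 MB remain.
Put 45 MB in memory block 6; 37 MB remain.
Put 42 MB in memory block 7; 86 MB remain.
Put 42 MB in memory block 7; 44 MB remain.
Put 42 MB in memory block 7; 2 MB remain.
7 memory blocks × 128 MB = 896 MB; used 720 MB; unused 176 MB.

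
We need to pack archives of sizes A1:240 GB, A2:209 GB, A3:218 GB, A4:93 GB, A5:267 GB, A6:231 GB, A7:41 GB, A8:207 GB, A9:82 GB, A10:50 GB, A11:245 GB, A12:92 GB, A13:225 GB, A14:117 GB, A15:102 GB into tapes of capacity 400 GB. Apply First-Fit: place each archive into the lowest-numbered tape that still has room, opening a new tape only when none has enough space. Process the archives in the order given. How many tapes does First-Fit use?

8 tapes

A1 (240 GB) → tape 1 (remaining 160 GB)
A2 (209 GB) → tape 2 (remaining 191 GB)
A3 (218 GB) → tape 3 (remaining 182 GB)
A4 (93 GB) → tape 1 (remaining 67 GB)
A5 (267 GB) → tape 4 (remaining 133 GB)
A6 (231 GB) → tape 5 (remaining 169 GB)
A7 (41 GB) → tape 1 (remaining 26 GB)
A8 (207 GB) → tape 6 (remaining 193 GB)
A9 (82 GB) → tape 2 (remaining 109 GB)
A10 (50 GB) → tape 2 (remaining 59 GB)
A11 (245 GB) → tape 7 (remaining 155 GB)
A12 (92 GB) → tape 3 (remaining 90 GB)
A13 (225 GB) → tape 8 (remaining 175 GB)
A14 (117 GB) → tape 4 (remaining 16 GB)
A15 (102 GB) → tape 5 (remaining 67 GB)
Final tapes: [240,93,41] [209,82,50] [218,92] [267,117] [231,102] [207] [245] [225].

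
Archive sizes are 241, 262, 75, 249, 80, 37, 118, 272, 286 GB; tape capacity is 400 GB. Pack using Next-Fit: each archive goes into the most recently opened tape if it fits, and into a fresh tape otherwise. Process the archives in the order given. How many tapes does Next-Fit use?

5 tapes

tape 1: place 241 GB, 159 GB left
tape 2: place 262 GB, 138 GB left
tape 2: place 75 GB, 63 GB left
tape 3: place 249 GB, 151 GB left
tape 3: place 80 GB, 71 GB left
tape 3: place 37 GB, 34 GB left
tape 4: place 118 GB, 282 GB left
tape 4: place 272 GB, 10 GB left
tape 5: place 286 GB, 114 GB left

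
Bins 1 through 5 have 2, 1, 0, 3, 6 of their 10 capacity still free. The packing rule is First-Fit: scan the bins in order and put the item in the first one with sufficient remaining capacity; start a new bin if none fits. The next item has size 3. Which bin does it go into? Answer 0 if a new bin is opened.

Bins with room: bin 4 (3), bin 5 (6).
The first with room is bin 4.

4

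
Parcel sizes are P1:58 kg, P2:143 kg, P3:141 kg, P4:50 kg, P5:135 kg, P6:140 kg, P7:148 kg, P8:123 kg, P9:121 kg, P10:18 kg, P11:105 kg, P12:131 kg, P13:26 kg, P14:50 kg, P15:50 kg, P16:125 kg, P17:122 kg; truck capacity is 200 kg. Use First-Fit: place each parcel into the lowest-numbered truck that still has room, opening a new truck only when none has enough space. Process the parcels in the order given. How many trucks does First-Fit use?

11 trucks

P1 (58 kg) → truck 1 (remaining 142 kg)
P2 (143 kg) → truck 2 (remaining 57 kg)
P3 (141 kg) → truck 1 (remaining 1 kg)
P4 (50 kg) → truck 2 (remaining 7 kg)
P5 (135 kg) → truck 3 (remaining 65 kg)
P6 (140 kg) → truck 4 (remaining 60 kg)
P7 (148 kg) → truck 5 (remaining 52 kg)
P8 (123 kg) → truck 6 (remaining 77 kg)
P9 (121 kg) → truck 7 (remaining 79 kg)
P10 (18 kg) → truck 3 (remaining 47 kg)
P11 (105 kg) → truck 8 (remaining 95 kg)
P12 (131 kg) → truck 9 (remaining 69 kg)
P13 (26 kg) → truck 3 (remaining 21 kg)
P14 (50 kg) → truck 4 (remaining 10 kg)
P15 (50 kg) → truck 5 (remaining 2 kg)
P16 (125 kg) → truck 10 (remaining 75 kg)
P17 (122 kg) → truck 11 (remaining 78 kg)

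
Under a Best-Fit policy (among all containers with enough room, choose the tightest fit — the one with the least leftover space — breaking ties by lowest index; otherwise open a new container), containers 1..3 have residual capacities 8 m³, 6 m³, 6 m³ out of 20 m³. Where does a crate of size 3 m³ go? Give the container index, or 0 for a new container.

Containers with room: container 1 (8 m³), container 2 (6 m³), container 3 (6 m³).
Tightest fit is container 2 with 6 m³ free.

2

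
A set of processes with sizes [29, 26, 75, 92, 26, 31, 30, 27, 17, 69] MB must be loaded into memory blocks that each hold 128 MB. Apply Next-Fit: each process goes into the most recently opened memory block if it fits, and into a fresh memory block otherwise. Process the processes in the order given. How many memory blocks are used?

5 memory blocks

29 MB → memory block 1 (remaining 99 MB)
26 MB → memory block 1 (remaining 73 MB)
75 MB → memory block 2 (remaining 53 MB)
92 MB → memory block 3 (remaining 36 MB)
26 MB → memory block 3 (remaining 10 MB)
31 MB → memory block 4 (remaining 97 MB)
30 MB → memory block 4 (remaining 67 MB)
27 MB → memory block 4 (remaining 40 MB)
17 MB → memory block 4 (remaining 23 MB)
69 MB → memory block 5 (remaining 59 MB)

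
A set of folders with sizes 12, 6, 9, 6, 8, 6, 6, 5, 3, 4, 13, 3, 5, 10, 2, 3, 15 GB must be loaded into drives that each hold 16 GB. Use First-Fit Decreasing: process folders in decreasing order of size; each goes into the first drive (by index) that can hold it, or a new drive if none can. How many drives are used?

Sorted descending: 15, 13, 12, 10, 9, 8, 6, 6, 6, 6, 5, 5, 4, 3, 3, 3, 2.
Put 15 GB in drive 1; 1 GB remain.
Put 13 GB in drive 2; 3 GB remain.
Put 12 GB in drive 3; 4 GB remain.
Put 10 GB in drive 4; 6 GB remain.
Put 9 GB in drive 5; 7 GB remain.
Put 8 GB in drive 6; 8 GB remain.
Put 6 GB in drive 4; 0 GB remain.
Put 6 GB in drive 5; 1 GB remain.
Put 6 GB in drive 6; 2 GB remain.
Put 6 GB in drive 7; 10 GB remain.
Put 5 GB in drive 7; 5 GB remain.
Put 5 GB in drive 7; 0 GB remain.
Put 4 GB in drive 3; 0 GB remain.
Put 3 GB in drive 2; 0 GB remain.
Put 3 GB in drive 8; 13 GB remain.
Put 3 GB in drive 8; 10 GB remain.
Put 2 GB in drive 6; 0 GB remain.

8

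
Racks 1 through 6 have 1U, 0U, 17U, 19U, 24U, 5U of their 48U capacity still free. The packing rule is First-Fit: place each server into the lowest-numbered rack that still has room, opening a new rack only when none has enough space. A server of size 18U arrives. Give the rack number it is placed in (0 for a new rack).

4

Racks with room: rack 4 (19U), rack 5 (24U).
The first with room is rack 4.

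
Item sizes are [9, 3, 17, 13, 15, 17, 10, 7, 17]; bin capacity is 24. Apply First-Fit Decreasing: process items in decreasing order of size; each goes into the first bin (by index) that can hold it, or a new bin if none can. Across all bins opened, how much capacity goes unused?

12

Sorted descending: 17, 17, 17, 15, 13, 10, 9, 7, 3.
Put 17 in bin 1; 7 remain.
Put 17 in bin 2; 7 remain.
Put 17 in bin 3; 7 remain.
Put 15 in bin 4; 9 remain.
Put 13 in bin 5; 11 remain.
Put 10 in bin 5; 1 remain.
Put 9 in bin 4; 0 remain.
Put 7 in bin 1; 0 remain.
Put 3 in bin 2; 4 remain.
5 bins × 24 = 120; used 108; unused 12.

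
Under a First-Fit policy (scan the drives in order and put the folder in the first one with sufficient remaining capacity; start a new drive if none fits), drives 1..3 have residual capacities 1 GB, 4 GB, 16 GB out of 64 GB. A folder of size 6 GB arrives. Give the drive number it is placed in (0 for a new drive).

Drives with room: drive 3 (16 GB).
The first with room is drive 3.

3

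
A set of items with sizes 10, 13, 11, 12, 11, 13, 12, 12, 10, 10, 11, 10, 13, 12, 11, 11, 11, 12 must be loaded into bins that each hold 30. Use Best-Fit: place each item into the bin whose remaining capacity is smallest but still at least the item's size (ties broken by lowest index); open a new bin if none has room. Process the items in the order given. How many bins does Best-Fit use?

9

10 → bin 1 (remaining 20)
13 → bin 1 (remaining 7)
11 → bin 2 (remaining 19)
12 → bin 2 (remaining 7)
11 → bin 3 (remaining 19)
13 → bin 3 (remaining 6)
12 → bin 4 (remaining 18)
12 → bin 4 (remaining 6)
10 → bin 5 (remaining 20)
10 → bin 5 (remaining 10)
11 → bin 6 (remaining 19)
10 → bin 5 (remaining 0)
13 → bin 6 (remaining 6)
12 → bin 7 (remaining 18)
11 → bin 7 (remaining 7)
11 → bin 8 (remaining 19)
11 → bin 8 (remaining 8)
12 → bin 9 (remaining 18)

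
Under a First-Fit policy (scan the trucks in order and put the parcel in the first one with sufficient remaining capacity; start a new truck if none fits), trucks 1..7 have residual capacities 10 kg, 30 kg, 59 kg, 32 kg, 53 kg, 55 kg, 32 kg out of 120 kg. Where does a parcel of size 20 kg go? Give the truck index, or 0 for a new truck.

2

Trucks with room: truck 2 (30 kg), truck 3 (59 kg), truck 4 (32 kg), truck 5 (53 kg), truck 6 (55 kg), truck 7 (32 kg).
The first with room is truck 2.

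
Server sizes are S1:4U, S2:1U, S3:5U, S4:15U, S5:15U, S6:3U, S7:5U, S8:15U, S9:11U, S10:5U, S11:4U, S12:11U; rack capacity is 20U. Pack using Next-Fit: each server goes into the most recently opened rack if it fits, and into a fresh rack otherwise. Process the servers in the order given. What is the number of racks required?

6 racks

rack 1: place S1 (4U), 16U left
rack 1: place S2 (1U), 15U left
rack 1: place S3 (5U), 10U left
rack 2: place S4 (15U), 5U left
rack 3: place S5 (15U), 5U left
rack 3: place S6 (3U), 2U left
rack 4: place S7 (5U), 15U left
rack 4: place S8 (15U), 0U left
rack 5: place S9 (11U), 9U left
rack 5: place S10 (5U), 4U left
rack 5: place S11 (4U), 0U left
rack 6: place S12 (11U), 9U left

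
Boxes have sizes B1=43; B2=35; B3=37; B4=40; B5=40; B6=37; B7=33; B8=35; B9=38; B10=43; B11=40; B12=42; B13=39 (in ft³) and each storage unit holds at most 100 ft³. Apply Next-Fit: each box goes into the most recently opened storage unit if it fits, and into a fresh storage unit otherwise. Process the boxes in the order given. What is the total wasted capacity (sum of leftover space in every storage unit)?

198

Put B1 (43 ft³) in storage unit 1; 57 ft³ remain.
Put B2 (35 ft³) in storage unit 1; 22 ft³ remain.
Put B3 (37 ft³) in storage unit 2; 63 ft³ remain.
Put B4 (40 ft³) in storage unit 2; 23 ft³ remain.
Put B5 (40 ft³) in storage unit 3; 60 ft³ remain.
Put B6 (37 ft³) in storage unit 3; 23 ft³ remain.
Put B7 (33 ft³) in storage unit 4; 67 ft³ remain.
Put B8 (35 ft³) in storage unit 4; 32 ft³ remain.
Put B9 (38 ft³) in storage unit 5; 62 ft³ remain.
Put B10 (43 ft³) in storage unit 5; 19 ft³ remain.
Put B11 (40 ft³) in storage unit 6; 60 ft³ remain.
Put B12 (42 ft³) in storage unit 6; 18 ft³ remain.
Put B13 (39 ft³) in storage unit 7; 61 ft³ remain.
7 storage units × 100 ft³ = 700 ft³; used 502 ft³; unused 198 ft³.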